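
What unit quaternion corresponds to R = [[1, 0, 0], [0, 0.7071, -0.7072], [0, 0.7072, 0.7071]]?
0.9239 + 0.3827i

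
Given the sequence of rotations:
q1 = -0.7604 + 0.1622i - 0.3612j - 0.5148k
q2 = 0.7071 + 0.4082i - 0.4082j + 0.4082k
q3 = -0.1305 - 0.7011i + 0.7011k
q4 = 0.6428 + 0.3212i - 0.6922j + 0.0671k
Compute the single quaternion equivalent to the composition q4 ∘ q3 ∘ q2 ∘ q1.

q2 · q1 = -0.5412 + 0.1619i + 0.3313j - 0.7556k
q3 · q2 · q1 = 0.7139 + 0.126i - 0.4595j - 0.5131k
q4 · q3 · q2 · q1 = 0.1348 + 0.6963i - 0.6163j - 0.3423k
0.1348 + 0.6963i - 0.6163j - 0.3423k


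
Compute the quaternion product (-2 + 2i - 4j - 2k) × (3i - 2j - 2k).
-18 - 2i + 2j + 12k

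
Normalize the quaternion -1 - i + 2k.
-0.4082 - 0.4082i + 0.8165k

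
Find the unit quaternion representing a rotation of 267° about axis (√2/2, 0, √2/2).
-0.6884 + 0.5129i + 0.5129k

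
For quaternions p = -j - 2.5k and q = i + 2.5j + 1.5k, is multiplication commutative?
No: pq = 6.25 + 4.75i - 2.5j + k ≠ 6.25 - 4.75i + 2.5j - k = qp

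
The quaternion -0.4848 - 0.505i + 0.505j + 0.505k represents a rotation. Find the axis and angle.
axis = (-√3/3, √3/3, √3/3), θ = 238°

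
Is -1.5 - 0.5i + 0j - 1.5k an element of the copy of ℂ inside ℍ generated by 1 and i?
No. The quaternion -1.5 - 0.5i - 1.5k has j-coefficient y = 0 and k-coefficient z = -1.5, not both zero, so it does not lie in the complex subalgebra spanned by 1 and i.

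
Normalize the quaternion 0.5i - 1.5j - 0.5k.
0.3015i - 0.9045j - 0.3015k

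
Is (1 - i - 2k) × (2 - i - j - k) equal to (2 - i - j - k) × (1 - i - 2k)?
No: pq = -1 - 5i - 4k ≠ -1 - i - 2j - 6k = qp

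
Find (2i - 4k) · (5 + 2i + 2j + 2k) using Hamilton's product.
4 + 18i - 12j - 16k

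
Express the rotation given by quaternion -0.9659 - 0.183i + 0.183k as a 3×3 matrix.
[[0.933, 0.3535, -0.067], [-0.3535, 0.866, -0.3535], [-0.067, 0.3535, 0.933]]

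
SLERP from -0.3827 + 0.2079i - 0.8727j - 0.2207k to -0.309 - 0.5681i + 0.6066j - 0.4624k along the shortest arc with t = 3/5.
0.0295 + 0.4943i - 0.842j + 0.2141k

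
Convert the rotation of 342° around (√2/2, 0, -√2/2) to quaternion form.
-0.9877 + 0.1106i - 0.1106k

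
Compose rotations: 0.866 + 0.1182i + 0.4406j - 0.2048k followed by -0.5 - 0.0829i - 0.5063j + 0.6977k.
-0.0572 - 0.3346i - 0.5933j + 0.7299k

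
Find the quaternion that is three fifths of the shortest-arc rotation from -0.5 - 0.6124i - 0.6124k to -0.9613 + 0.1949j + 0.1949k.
-0.9281 - 0.3035i + 0.1379j - 0.1656k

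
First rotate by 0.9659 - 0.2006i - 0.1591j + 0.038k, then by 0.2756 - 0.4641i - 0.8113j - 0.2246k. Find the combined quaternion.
0.0526 - 0.5701i - 0.7648j - 0.2954k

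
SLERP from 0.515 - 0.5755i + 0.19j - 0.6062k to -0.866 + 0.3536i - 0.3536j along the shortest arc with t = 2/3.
0.799 - 0.4595i + 0.3188j - 0.2212k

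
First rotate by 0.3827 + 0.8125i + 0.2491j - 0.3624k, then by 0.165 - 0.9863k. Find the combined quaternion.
-0.2943 + 0.3797i - 0.7603j - 0.4373k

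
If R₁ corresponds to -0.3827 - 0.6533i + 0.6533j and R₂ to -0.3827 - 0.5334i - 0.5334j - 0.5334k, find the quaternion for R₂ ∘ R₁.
0.1465 + 0.8026i + 0.3026j - 0.4928k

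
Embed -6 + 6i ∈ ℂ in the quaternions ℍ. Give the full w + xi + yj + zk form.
-6 + 6i + 0j + 0k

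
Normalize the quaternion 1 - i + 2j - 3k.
0.2582 - 0.2582i + 0.5164j - 0.7746k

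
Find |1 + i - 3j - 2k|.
√15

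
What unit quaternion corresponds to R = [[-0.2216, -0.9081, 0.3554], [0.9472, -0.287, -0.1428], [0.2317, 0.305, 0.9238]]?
0.5948 + 0.1882i + 0.052j + 0.7798k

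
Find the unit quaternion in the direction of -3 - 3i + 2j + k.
-0.6255 - 0.6255i + 0.417j + 0.2085k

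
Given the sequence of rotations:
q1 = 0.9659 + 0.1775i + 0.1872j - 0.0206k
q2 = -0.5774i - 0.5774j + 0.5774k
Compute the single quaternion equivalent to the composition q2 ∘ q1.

q2 · q1 = 0.2225 - 0.6539i - 0.4671j + 0.5521k
0.2225 - 0.6539i - 0.4671j + 0.5521k


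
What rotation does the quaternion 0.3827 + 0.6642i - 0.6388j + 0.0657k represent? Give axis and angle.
axis = (0.7189, -0.6914, 0.0711), θ = 3π/4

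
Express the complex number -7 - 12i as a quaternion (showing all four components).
-7 - 12i + 0j + 0k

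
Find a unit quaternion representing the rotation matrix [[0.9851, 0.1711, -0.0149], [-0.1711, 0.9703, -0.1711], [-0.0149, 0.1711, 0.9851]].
0.9925 + 0.0862i - 0.0862k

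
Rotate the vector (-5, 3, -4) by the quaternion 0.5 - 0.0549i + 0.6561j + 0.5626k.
(-1.811, -4.543, 5.107)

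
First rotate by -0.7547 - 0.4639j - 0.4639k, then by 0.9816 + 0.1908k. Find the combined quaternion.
-0.6523 + 0.0885i - 0.4554j - 0.5994k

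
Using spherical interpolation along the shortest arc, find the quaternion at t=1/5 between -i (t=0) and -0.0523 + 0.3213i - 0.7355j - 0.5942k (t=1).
0.0136 - 0.9692i + 0.1912j + 0.1545k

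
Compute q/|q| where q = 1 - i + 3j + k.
0.2887 - 0.2887i + 0.866j + 0.2887k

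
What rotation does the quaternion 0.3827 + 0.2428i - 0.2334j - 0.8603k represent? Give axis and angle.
axis = (0.2628, -0.2526, -0.9312), θ = 3π/4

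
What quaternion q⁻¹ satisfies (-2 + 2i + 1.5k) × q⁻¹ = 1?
-0.1951 - 0.1951i - 0.1463k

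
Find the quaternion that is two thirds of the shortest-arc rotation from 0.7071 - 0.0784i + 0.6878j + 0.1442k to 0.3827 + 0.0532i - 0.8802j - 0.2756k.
0.0002 - 0.0733i + 0.9598j + 0.271k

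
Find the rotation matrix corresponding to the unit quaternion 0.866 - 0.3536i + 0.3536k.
[[0.7499, -0.6124, -0.2501], [0.6124, 0.4999, 0.6124], [-0.2501, -0.6124, 0.7499]]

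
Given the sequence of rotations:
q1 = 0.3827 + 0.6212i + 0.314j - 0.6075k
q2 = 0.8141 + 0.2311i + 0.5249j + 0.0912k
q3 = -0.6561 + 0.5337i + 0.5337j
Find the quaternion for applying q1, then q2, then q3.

q2 · q1 = 0.0586 + 0.2466i + 0.6536j - 0.7132k
q3 · q2 · q1 = -0.5189 - 0.5112i - 0.0169j + 0.6851k
-0.5189 - 0.5112i - 0.0169j + 0.6851k


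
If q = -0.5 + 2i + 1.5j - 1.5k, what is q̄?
-0.5 - 2i - 1.5j + 1.5k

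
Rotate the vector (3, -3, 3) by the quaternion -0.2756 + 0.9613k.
(-4.134, 0.955, 3)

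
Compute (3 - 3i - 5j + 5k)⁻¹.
0.0441 + 0.0441i + 0.0735j - 0.0735k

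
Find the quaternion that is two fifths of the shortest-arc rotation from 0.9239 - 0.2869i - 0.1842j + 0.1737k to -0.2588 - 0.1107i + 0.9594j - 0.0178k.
0.7755 - 0.1471i - 0.5999j + 0.1307k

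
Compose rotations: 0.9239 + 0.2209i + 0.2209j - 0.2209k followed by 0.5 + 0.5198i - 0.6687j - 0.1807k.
0.4549 + 0.7783i - 0.4325j - 0.0149k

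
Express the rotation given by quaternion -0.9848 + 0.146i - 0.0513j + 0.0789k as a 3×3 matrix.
[[0.9823, 0.1404, 0.1241], [-0.1704, 0.9449, 0.2795], [-0.078, -0.2957, 0.9521]]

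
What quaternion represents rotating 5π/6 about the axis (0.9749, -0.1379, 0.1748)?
0.2588 + 0.9417i - 0.1332j + 0.1688k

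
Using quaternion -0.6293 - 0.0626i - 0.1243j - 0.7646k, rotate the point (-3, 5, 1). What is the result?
(-3.881, -3.708, 2.488)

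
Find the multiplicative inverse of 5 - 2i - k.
0.1667 + 0.0667i + 0.0333k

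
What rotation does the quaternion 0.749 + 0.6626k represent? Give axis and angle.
axis = (0, 0, 1), θ = 83°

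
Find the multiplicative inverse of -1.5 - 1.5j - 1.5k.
-0.2222 + 0.2222j + 0.2222k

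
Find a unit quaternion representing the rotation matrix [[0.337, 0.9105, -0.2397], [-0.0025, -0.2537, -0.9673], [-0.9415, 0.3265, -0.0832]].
0.5 + 0.6469i + 0.3509j - 0.4565k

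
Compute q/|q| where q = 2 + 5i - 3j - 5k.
0.252 + 0.6299i - 0.378j - 0.6299k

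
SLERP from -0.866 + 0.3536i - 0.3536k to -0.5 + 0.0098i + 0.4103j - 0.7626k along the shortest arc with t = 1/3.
-0.7956 + 0.2537i + 0.1502j - 0.5293k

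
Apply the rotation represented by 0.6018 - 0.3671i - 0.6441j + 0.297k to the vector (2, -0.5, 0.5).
(-0.567, 1.413, 1.477)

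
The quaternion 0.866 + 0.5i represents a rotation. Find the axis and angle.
axis = (1, 0, 0), θ = π/3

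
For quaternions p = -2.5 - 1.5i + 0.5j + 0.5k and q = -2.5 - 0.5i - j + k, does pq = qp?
No: pq = 5.5 + 6i + 2.5j - 2k ≠ 5.5 + 4i - 5.5k = qp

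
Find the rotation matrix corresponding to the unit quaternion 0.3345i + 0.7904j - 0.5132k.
[[-0.7762, 0.5288, -0.3433], [0.5288, 0.2495, -0.8113], [-0.3433, -0.8113, -0.4732]]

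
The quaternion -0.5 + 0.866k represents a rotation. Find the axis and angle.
axis = (0, 0, 1), θ = 4π/3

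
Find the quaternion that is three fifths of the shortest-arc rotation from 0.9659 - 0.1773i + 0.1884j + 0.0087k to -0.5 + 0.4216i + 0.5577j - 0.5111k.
0.8047 - 0.3744i - 0.2934j + 0.3554k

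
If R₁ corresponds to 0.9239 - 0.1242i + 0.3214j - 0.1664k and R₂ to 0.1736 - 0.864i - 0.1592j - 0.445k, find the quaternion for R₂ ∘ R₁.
0.0302 - 0.6503i - 0.1798j - 0.7375k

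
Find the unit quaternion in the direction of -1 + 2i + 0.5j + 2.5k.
-0.2949 + 0.5898i + 0.1474j + 0.7372k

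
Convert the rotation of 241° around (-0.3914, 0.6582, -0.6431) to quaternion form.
-0.5075 - 0.3372i + 0.5671j - 0.5541k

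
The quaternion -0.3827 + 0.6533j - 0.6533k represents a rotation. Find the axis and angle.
axis = (0, √2/2, -√2/2), θ = 5π/4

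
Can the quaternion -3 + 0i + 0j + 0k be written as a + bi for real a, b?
Yes. The quaternion -3 has j- and k-coefficients y = z = 0, so it lies in the complex subalgebra spanned by 1 and i.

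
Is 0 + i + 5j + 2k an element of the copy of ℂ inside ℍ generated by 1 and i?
No. The quaternion i + 5j + 2k has j-coefficient y = 5 and k-coefficient z = 2, not both zero, so it does not lie in the complex subalgebra spanned by 1 and i.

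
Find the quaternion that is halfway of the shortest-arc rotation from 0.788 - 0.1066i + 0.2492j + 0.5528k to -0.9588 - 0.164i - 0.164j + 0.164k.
0.9506 + 0.0312i + 0.2249j + 0.2116k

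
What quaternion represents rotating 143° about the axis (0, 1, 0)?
0.3173 + 0.9483j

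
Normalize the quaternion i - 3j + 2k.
0.2673i - 0.8018j + 0.5345k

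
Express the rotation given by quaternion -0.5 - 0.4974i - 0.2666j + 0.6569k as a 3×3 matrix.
[[-0.0052, 0.9221, -0.3869], [-0.3917, -0.3578, -0.8477], [-0.9201, 0.1471, 0.363]]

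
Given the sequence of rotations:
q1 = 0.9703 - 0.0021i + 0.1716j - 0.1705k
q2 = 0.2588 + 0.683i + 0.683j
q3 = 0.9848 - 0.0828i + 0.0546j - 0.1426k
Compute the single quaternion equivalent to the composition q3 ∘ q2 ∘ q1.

q2 · q1 = 0.1353 + 0.5457i + 0.8236j + 0.0745k
q3 · q2 · q1 = 0.1441 + 0.6477i + 0.7468j - 0.0439k
0.1441 + 0.6477i + 0.7468j - 0.0439k


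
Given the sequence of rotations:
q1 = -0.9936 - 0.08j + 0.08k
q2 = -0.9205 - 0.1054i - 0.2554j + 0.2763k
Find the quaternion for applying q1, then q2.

q2 · q1 = 0.8721 + 0.1064i + 0.3358j - 0.3397k
0.8721 + 0.1064i + 0.3358j - 0.3397k


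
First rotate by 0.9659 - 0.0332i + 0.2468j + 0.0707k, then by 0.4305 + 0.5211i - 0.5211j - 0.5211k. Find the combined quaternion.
0.5986 + 0.5808i - 0.4166j - 0.3616k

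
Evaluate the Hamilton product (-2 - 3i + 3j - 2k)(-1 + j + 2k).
3 + 11i + j - 5k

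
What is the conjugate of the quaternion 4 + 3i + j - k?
4 - 3i - j + k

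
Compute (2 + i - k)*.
2 - i + k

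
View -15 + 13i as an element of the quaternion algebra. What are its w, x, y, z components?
-15 + 13i + 0j + 0k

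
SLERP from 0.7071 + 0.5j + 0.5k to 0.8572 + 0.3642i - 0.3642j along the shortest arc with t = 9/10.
0.8946 + 0.3426i - 0.2802j + 0.0624k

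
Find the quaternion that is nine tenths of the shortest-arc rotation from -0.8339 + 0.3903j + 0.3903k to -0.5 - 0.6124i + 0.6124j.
-0.5554 - 0.5647i + 0.6089j + 0.0442k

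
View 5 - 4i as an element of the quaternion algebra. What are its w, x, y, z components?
5 - 4i + 0j + 0k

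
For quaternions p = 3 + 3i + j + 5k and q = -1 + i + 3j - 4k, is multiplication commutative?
No: pq = 11 - 19i + 25j - 9k ≠ 11 + 19i - 9j - 25k = qp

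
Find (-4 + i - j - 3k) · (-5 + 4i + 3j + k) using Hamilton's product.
22 - 13i - 20j + 18k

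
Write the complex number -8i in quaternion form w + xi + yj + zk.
0 - 8i + 0j + 0k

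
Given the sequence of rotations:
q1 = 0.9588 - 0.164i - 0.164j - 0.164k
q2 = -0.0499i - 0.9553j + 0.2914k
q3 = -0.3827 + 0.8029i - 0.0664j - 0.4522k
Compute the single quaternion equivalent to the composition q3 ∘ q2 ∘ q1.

q2 · q1 = -0.1171 + 0.1566i - 0.9719j + 0.1309k
q3 · q2 · q1 = -0.0863 - 0.6021i + 0.2038j - 0.7671k
-0.0863 - 0.6021i + 0.2038j - 0.7671k


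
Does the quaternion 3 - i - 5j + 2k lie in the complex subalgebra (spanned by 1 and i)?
No. The quaternion 3 - i - 5j + 2k has j-coefficient y = -5 and k-coefficient z = 2, not both zero, so it does not lie in the complex subalgebra spanned by 1 and i.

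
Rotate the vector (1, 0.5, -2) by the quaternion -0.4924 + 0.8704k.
(-0.087, -1.115, -2)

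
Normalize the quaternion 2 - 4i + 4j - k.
0.3288 - 0.6576i + 0.6576j - 0.1644k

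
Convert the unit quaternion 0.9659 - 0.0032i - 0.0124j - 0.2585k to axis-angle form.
axis = (-0.0124, -0.0479, -0.9988), θ = π/6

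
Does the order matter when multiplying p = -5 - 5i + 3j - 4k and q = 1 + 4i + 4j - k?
Yes: pq = -1 - 12i - 38j - 31k ≠ -1 - 38i + 4j + 33k = qp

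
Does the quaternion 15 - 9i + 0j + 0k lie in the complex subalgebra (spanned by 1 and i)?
Yes. The quaternion 15 - 9i has j- and k-coefficients y = z = 0, so it lies in the complex subalgebra spanned by 1 and i.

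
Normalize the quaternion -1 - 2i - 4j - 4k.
-0.1644 - 0.3288i - 0.6576j - 0.6576k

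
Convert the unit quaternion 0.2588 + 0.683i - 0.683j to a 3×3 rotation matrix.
[[0.067, -0.933, -0.3535], [-0.933, 0.067, -0.3535], [0.3535, 0.3535, -0.866]]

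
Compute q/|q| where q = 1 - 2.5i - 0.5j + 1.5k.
0.3203 - 0.8006i - 0.1601j + 0.4804k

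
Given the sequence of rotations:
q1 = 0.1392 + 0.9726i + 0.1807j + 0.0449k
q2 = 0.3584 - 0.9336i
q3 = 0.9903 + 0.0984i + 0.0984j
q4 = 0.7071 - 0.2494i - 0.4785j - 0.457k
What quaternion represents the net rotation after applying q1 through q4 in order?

q2 · q1 = 0.9579 + 0.2186i + 0.1067j - 0.1526k
q3 · q2 · q1 = 0.9166 + 0.2957i + 0.2149j - 0.1621k
q4 · q3 · q2 · q1 = 0.7506 + 0.1563i - 0.4622j - 0.4456k
0.7506 + 0.1563i - 0.4622j - 0.4456k


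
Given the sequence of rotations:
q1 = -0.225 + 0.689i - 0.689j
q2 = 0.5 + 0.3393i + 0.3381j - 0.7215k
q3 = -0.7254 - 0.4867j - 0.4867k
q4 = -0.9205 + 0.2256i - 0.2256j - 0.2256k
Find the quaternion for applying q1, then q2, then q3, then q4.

q2 · q1 = -0.1133 - 0.229i - 0.9177j - 0.3044k
q3 · q2 · q1 = -0.5126 - 0.1324i + 0.8323j + 0.1645k
q4 · q3 · q2 · q1 = 0.7266 + 0.1569i - 0.6577j + 0.1221k
0.7266 + 0.1569i - 0.6577j + 0.1221k


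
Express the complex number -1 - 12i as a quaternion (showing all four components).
-1 - 12i + 0j + 0k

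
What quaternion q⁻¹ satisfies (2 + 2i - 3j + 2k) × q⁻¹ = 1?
0.0952 - 0.0952i + 0.1429j - 0.0952k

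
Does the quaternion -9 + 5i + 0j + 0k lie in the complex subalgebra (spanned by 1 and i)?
Yes. The quaternion -9 + 5i has j- and k-coefficients y = z = 0, so it lies in the complex subalgebra spanned by 1 and i.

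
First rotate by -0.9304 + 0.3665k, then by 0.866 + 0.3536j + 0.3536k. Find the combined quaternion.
-0.9353 + 0.1296i - 0.329j - 0.0116k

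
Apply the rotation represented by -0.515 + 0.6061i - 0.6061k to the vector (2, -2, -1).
(2.514, 1.563, -0.486)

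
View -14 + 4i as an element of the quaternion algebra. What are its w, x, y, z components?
-14 + 4i + 0j + 0k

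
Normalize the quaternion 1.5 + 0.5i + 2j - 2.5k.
0.4201 + 0.14i + 0.5601j - 0.7001k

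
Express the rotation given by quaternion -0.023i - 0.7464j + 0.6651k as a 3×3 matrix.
[[-0.9989, 0.0343, -0.0306], [0.0343, 0.1142, -0.9929], [-0.0306, -0.9929, -0.1153]]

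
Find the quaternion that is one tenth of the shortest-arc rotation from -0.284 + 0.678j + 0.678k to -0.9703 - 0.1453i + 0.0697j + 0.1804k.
-0.3866 - 0.018i + 0.6451j + 0.6588k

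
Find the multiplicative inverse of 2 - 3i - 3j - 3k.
0.0645 + 0.0968i + 0.0968j + 0.0968k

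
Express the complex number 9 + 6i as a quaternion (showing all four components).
9 + 6i + 0j + 0k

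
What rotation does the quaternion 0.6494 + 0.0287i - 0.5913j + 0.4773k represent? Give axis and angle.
axis = (0.0377, -0.7776, 0.6277), θ = 99°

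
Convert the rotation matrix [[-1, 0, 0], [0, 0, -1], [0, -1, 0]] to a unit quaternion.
-0.7071j + 0.7071k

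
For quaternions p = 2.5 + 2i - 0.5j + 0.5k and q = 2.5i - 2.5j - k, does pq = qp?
No: pq = -5.75 + 8i - 3j - 6.25k ≠ -5.75 + 4.5i - 9.5j + 1.25k = qp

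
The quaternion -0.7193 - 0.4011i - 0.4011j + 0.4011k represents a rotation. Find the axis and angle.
axis = (-√3/3, -√3/3, √3/3), θ = 272°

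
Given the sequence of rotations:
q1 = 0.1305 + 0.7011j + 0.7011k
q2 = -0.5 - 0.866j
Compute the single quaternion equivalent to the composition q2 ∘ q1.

q2 · q1 = 0.5419 - 0.6072i - 0.4636j - 0.3505k
0.5419 - 0.6072i - 0.4636j - 0.3505k


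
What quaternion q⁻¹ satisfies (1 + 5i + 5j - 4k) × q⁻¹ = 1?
0.0149 - 0.0746i - 0.0746j + 0.0597k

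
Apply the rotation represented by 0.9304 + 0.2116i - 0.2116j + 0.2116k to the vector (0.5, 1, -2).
(0.536, 1.94, -1.096)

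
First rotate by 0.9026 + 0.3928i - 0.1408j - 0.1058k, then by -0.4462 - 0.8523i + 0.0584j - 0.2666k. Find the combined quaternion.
-0.0879 - 0.9883i - 0.0794j - 0.0964k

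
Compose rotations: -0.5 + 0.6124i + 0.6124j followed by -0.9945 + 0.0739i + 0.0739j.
0.4067 - 0.646i - 0.646j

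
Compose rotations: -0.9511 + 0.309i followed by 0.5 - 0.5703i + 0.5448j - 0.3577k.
-0.2993 + 0.6969i - 0.6287j + 0.1719k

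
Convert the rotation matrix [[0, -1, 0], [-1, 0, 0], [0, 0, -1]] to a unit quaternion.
-0.7071i + 0.7071j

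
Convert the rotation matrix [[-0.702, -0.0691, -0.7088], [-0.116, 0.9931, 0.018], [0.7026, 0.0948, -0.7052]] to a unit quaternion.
-0.3827 - 0.0502i + 0.922j + 0.0306k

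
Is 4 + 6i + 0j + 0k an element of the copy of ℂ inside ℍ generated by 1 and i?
Yes. The quaternion 4 + 6i has j- and k-coefficients y = z = 0, so it lies in the complex subalgebra spanned by 1 and i.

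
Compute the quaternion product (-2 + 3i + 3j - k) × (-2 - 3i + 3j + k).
5 + 6i - 12j + 18k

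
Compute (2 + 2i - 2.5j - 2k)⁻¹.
0.1096 - 0.1096i + 0.137j + 0.1096k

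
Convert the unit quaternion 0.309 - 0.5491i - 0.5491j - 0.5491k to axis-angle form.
axis = (-√3/3, -√3/3, -√3/3), θ = 144°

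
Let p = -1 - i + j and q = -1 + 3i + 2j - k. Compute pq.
2 - 3i - 4j - 4k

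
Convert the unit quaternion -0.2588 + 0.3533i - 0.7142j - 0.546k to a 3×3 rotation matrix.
[[-0.6164, -0.7873, -0.0161], [-0.222, 0.1541, 0.9628], [-0.7555, 0.597, -0.2698]]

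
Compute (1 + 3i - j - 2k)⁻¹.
0.0667 - 0.2i + 0.0667j + 0.1333k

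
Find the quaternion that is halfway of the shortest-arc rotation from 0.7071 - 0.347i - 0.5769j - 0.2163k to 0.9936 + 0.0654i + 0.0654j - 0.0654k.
0.9344 - 0.1547i - 0.281j - 0.1548k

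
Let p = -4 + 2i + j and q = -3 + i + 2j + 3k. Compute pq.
8 - 7i - 17j - 9k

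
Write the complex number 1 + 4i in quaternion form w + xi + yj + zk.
1 + 4i + 0j + 0k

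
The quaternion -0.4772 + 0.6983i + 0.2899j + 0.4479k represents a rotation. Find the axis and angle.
axis = (0.7946, 0.3299, 0.5097), θ = 237°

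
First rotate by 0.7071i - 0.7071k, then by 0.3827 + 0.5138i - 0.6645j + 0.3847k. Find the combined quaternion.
-0.0913 + 0.7405i + 0.6353j + 0.1993k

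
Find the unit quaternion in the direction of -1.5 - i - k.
-0.7276 - 0.4851i - 0.4851k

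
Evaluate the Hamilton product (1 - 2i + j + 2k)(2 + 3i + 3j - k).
7 - 8i + 9j - 6k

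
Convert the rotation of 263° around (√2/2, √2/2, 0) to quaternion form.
-0.6626 + 0.5296i + 0.5296j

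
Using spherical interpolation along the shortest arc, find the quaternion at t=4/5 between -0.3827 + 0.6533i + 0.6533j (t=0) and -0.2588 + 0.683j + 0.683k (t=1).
-0.3106 + 0.1539i + 0.7357j + 0.5818k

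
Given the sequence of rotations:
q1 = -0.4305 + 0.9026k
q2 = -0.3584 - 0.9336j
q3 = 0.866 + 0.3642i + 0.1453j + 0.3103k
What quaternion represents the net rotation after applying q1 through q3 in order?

q2 · q1 = 0.1543 - 0.8427i + 0.4019j - 0.3235k
q3 · q2 · q1 = 0.4825 - 0.8453i + 0.2268j + 0.0365k
0.4825 - 0.8453i + 0.2268j + 0.0365k


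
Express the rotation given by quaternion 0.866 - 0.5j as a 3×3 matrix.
[[0.5, 0, -0.866], [0, 1, 0], [0.866, 0, 0.5]]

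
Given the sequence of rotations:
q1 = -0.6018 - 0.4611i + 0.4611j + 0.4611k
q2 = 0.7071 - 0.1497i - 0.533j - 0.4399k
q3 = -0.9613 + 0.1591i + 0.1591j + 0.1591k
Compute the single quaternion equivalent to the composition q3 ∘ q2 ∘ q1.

q2 · q1 = -0.046 - 0.2789i + 0.9187j + 0.276k
q3 · q2 · q1 = -0.1015 + 0.1585i - 0.9787j - 0.0821k
-0.1015 + 0.1585i - 0.9787j - 0.0821k


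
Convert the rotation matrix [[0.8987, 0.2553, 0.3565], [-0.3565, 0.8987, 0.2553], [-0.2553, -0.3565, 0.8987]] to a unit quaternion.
0.9613 - 0.1591i + 0.1591j - 0.1591k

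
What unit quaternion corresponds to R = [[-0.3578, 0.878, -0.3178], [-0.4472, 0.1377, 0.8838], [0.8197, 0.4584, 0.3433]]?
0.5299 - 0.2007i - 0.5367j - 0.6252k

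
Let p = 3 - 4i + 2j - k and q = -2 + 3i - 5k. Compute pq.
1 + 7i - 27j - 19k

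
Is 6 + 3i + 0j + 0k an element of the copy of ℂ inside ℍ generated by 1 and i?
Yes. The quaternion 6 + 3i has j- and k-coefficients y = z = 0, so it lies in the complex subalgebra spanned by 1 and i.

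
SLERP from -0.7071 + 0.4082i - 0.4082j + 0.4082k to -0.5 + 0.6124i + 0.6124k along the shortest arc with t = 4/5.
-0.5559 + 0.5847i - 0.0857j + 0.5847k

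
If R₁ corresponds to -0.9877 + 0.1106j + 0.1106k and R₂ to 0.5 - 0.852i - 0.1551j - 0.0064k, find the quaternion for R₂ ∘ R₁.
-0.476 + 0.8251i + 0.3027j - 0.0326k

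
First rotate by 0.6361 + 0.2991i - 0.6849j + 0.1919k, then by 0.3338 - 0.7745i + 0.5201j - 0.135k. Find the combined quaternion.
0.8261 - 0.3855i + 0.2105j + 0.3531k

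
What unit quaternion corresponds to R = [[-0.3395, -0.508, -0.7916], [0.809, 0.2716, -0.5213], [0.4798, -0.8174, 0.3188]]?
0.5592 - 0.1324i - 0.5684j + 0.5888k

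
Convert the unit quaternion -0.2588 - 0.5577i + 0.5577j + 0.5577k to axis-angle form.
axis = (-√3/3, √3/3, √3/3), θ = 7π/6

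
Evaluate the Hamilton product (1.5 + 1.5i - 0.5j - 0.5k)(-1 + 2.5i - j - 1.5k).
-6.5 + 2.5i - 2k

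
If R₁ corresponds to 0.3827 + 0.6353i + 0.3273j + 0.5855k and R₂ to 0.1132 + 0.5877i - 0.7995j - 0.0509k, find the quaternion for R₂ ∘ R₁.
-0.0386 - 0.1546i - 0.6454j + 0.7471k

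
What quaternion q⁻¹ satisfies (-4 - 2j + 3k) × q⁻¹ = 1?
-0.1379 + 0.069j - 0.1034k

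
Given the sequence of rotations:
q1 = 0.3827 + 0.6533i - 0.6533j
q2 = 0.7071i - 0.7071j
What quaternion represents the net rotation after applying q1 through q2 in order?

q2 · q1 = -0.9239 + 0.2706i - 0.2706j
-0.9239 + 0.2706i - 0.2706j


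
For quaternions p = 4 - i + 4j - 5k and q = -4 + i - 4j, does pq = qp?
No: pq = 1 - 12i - 37j + 20k ≠ 1 + 28i - 27j + 20k = qp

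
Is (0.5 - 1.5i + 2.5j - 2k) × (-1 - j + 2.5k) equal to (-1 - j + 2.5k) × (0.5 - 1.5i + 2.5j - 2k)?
No: pq = 7 + 5.75i + 0.75j + 4.75k ≠ 7 - 2.75i - 6.75j + 1.75k = qp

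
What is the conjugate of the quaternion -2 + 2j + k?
-2 - 2j - k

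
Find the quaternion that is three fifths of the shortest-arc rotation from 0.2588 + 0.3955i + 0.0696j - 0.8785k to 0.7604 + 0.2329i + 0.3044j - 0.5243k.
0.5914 + 0.3166i + 0.2222j - 0.7076k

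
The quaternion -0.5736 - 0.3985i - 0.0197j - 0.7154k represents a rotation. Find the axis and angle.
axis = (-0.4865, -0.024, -0.8734), θ = 250°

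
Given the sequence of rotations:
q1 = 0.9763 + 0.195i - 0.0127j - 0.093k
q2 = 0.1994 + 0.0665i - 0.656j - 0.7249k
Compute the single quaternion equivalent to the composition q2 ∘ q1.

q2 · q1 = 0.106 + 0.1556i - 0.7782j - 0.5992k
0.106 + 0.1556i - 0.7782j - 0.5992k


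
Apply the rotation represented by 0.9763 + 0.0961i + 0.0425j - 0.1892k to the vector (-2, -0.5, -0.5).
(-2.062, 0.369, -0.336)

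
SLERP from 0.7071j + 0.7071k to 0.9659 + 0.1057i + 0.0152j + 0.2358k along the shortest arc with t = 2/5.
0.5188 + 0.0568i + 0.541j + 0.6595k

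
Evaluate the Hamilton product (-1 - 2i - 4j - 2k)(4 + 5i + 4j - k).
20 - i - 32j + 5k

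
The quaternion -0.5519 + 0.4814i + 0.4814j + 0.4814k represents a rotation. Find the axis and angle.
axis = (√3/3, √3/3, √3/3), θ = 247°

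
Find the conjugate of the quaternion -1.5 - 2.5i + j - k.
-1.5 + 2.5i - j + k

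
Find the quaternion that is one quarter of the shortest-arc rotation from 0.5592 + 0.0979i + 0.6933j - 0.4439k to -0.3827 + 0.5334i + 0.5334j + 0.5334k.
0.6561 - 0.111i + 0.4343j - 0.6072k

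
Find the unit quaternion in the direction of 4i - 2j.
0.8944i - 0.4472j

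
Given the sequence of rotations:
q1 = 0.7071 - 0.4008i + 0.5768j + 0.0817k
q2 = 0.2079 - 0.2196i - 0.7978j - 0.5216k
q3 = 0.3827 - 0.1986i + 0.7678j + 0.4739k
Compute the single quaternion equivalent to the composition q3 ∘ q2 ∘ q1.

q2 · q1 = 0.5618 - 0.0029i - 0.2172j - 0.7983k
q3 · q2 · q1 = 0.7595 - 0.6227i + 0.1883j + 0.0061k
0.7595 - 0.6227i + 0.1883j + 0.0061k


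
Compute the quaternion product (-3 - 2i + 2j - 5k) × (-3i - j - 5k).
-29 - 6i + 8j + 23k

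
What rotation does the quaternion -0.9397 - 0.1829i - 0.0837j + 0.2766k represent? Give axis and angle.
axis = (-0.5348, -0.2447, 0.8088), θ = 320°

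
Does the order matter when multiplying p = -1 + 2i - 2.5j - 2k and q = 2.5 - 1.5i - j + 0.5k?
Yes: pq = -1 + 3.25i - 3.25j - 11.25k ≠ -1 + 9.75i - 7.25j + 0.25k = qp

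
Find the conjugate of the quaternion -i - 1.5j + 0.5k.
i + 1.5j - 0.5k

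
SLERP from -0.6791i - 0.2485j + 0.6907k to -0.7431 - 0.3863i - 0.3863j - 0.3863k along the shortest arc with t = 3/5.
-0.5787 - 0.6812i - 0.44j + 0.086k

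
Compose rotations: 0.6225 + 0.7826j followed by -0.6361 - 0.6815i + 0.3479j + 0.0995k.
-0.6682 - 0.5021i - 0.2812j - 0.4714k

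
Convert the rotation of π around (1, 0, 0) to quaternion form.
i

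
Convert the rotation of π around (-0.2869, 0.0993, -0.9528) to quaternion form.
-0.2869i + 0.0993j - 0.9528k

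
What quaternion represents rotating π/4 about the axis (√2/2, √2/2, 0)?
0.9239 + 0.2706i + 0.2706j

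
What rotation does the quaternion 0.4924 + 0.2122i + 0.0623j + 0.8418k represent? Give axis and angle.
axis = (0.2438, 0.0716, 0.9672), θ = 121°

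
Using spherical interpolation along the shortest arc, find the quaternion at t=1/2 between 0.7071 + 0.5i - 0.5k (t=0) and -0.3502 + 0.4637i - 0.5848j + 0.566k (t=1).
0.656 + 0.0225i + 0.3628j - 0.6614k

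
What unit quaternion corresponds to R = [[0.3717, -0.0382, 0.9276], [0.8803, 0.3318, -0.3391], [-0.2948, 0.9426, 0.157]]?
0.682 + 0.4698i + 0.4481j + 0.3367k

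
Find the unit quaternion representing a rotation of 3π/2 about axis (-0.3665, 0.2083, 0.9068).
-0.7071 - 0.2592i + 0.1473j + 0.6412k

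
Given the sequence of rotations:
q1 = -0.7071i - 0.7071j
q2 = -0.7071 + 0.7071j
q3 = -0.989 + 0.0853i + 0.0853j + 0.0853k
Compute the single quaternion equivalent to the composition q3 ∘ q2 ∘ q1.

q2 · q1 = 0.5 + 0.5i + 0.5j + 0.5k
q3 · q2 · q1 = -0.6224 - 0.4518i - 0.4518j - 0.4518k
-0.6224 - 0.4518i - 0.4518j - 0.4518k


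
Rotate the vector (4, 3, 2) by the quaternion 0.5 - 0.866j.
(-3.732, 3, 2.464)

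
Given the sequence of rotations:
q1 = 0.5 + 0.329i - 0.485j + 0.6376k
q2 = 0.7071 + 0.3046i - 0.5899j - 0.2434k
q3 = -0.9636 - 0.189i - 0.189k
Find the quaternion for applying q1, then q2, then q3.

q2 · q1 = 0.1224 - 0.1092i - 0.9122j + 0.3755k
q3 · q2 · q1 = -0.0676 - 0.0903i + 0.9706j - 0.2126k
-0.0676 - 0.0903i + 0.9706j - 0.2126k


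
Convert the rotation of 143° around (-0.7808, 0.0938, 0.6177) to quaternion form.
0.3173 - 0.7405i + 0.089j + 0.5858k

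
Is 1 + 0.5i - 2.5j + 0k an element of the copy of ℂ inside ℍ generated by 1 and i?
No. The quaternion 1 + 0.5i - 2.5j has j-coefficient y = -2.5 and k-coefficient z = 0, not both zero, so it does not lie in the complex subalgebra spanned by 1 and i.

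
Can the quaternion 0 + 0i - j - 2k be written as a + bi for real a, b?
No. The quaternion -j - 2k has j-coefficient y = -1 and k-coefficient z = -2, not both zero, so it does not lie in the complex subalgebra spanned by 1 and i.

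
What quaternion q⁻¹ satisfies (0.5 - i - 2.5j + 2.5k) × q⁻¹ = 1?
0.0364 + 0.0727i + 0.1818j - 0.1818k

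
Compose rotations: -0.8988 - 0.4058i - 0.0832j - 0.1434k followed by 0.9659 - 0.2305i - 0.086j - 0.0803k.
-0.9804 - 0.1791i - 0.0035j - 0.0821k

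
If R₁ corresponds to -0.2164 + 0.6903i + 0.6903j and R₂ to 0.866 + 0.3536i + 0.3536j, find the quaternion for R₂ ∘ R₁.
-0.6756 + 0.5213i + 0.5213j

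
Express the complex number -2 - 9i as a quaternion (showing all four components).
-2 - 9i + 0j + 0k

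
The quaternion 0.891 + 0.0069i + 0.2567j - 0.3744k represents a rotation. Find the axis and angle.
axis = (0.0152, 0.5654, -0.8247), θ = 54°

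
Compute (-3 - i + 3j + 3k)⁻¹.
-0.1071 + 0.0357i - 0.1071j - 0.1071k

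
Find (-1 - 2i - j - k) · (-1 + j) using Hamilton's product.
2 + 3i - k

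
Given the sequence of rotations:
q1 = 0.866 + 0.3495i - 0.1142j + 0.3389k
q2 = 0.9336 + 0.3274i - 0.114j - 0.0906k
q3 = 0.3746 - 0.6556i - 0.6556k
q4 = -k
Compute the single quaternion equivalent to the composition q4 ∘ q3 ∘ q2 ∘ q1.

q2 · q1 = 0.7118 + 0.5608i - 0.348j + 0.2404k
q3 · q2 · q1 = 0.7919 - 0.4847i - 0.3404j - 0.1485k
q4 · q3 · q2 · q1 = -0.1485 - 0.3404i + 0.4847j - 0.7919k
-0.1485 - 0.3404i + 0.4847j - 0.7919k


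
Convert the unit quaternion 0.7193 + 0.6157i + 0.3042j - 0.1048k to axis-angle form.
axis = (0.8863, 0.4379, -0.1509), θ = 88°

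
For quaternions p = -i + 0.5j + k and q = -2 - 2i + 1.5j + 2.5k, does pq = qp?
No: pq = -5.25 + 1.75i - 0.5j - 2.5k ≠ -5.25 + 2.25i - 1.5j - 1.5k = qp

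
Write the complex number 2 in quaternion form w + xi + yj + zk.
2 + 0i + 0j + 0k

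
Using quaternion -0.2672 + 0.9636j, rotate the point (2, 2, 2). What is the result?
(-2.744, 2, -0.684)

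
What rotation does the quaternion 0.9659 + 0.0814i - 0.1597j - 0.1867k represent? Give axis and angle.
axis = (0.3145, -0.617, -0.7214), θ = π/6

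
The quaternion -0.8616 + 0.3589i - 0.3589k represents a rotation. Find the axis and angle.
axis = (√2/2, 0, -√2/2), θ = 299°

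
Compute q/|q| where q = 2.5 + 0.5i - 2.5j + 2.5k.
0.5735 + 0.1147i - 0.5735j + 0.5735k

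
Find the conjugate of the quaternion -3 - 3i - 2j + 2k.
-3 + 3i + 2j - 2k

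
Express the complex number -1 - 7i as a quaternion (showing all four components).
-1 - 7i + 0j + 0k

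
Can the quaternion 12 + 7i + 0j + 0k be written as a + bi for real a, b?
Yes. The quaternion 12 + 7i has j- and k-coefficients y = z = 0, so it lies in the complex subalgebra spanned by 1 and i.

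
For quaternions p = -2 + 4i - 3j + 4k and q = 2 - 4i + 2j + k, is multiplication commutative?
No: pq = 14 + 5i - 30j + 2k ≠ 14 + 27i + 10j + 10k = qp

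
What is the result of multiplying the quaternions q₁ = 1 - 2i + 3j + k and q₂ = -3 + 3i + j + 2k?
-2 + 14i - j - 12k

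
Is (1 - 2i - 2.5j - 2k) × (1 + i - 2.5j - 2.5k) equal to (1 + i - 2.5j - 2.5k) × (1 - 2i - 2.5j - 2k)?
No: pq = -8.25 + 0.25i - 12j + 3k ≠ -8.25 - 2.25i + 2j - 12k = qp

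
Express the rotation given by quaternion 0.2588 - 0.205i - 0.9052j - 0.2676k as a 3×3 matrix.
[[-0.782, 0.5096, -0.3588], [0.2326, 0.7727, 0.5906], [0.5782, 0.3784, -0.7228]]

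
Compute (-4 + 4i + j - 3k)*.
-4 - 4i - j + 3k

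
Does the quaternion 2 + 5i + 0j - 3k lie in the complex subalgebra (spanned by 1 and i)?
No. The quaternion 2 + 5i - 3k has j-coefficient y = 0 and k-coefficient z = -3, not both zero, so it does not lie in the complex subalgebra spanned by 1 and i.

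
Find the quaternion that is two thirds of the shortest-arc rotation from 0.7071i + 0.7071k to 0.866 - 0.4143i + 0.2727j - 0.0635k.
-0.6711 + 0.6197i - 0.2113j + 0.3478k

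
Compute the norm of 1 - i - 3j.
√11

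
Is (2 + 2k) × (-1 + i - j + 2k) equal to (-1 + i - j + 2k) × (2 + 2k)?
No: pq = -6 + 4i + 2k ≠ -6 - 4j + 2k = qp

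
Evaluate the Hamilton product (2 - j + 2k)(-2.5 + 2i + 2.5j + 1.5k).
-5.5 - 2.5i + 11.5j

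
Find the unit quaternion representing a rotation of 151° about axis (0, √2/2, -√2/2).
0.2504 + 0.6846j - 0.6846k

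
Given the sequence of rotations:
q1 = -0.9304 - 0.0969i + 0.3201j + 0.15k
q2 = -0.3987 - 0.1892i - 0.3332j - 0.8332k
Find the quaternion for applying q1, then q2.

q2 · q1 = 0.5843 + 0.4314i + 0.2915j + 0.6226k
0.5843 + 0.4314i + 0.2915j + 0.6226k


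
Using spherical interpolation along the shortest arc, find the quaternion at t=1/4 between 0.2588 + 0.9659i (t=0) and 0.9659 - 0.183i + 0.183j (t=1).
0.5881 + 0.806i + 0.0671j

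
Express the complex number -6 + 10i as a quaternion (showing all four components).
-6 + 10i + 0j + 0k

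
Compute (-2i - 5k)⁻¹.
0.069i + 0.1724k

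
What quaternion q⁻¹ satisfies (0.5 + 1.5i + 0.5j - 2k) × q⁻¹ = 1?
0.0741 - 0.2222i - 0.0741j + 0.2963k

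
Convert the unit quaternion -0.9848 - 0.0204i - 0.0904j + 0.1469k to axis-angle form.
axis = (-0.1175, -0.5205, 0.8458), θ = 340°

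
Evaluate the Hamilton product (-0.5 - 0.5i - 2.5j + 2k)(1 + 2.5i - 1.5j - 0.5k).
-2 + 2.5i + 3j + 9.25k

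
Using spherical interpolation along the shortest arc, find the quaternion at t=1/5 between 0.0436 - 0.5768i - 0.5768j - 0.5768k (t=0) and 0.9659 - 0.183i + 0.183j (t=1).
0.332 - 0.5979i - 0.4876j - 0.5427k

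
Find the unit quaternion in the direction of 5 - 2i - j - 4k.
0.7372 - 0.2949i - 0.1474j - 0.5898k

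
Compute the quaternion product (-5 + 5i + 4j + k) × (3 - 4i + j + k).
38i - 2j + 19k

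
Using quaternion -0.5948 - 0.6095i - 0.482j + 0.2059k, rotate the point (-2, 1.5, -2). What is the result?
(-0.297, 1.42, 2.854)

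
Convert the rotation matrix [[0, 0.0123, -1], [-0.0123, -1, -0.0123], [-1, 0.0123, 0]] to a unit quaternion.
-0.0087 - 0.7071i + 0.7071k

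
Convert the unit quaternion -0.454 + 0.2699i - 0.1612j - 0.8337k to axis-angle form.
axis = (0.3029, -0.1809, -0.9357), θ = 234°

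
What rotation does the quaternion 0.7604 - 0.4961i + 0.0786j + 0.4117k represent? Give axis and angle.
axis = (-0.7639, 0.121, 0.6339), θ = 81°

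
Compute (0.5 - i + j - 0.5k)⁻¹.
0.2 + 0.4i - 0.4j + 0.2k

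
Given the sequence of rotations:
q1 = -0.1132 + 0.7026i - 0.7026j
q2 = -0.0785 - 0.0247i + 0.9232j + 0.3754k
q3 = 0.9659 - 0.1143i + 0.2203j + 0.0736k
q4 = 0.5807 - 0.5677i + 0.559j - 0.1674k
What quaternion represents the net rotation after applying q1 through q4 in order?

q2 · q1 = 0.6749 + 0.2114i + 0.2144j - 0.6738k
q3 · q2 · q1 = 0.6784 - 0.0372i + 0.2943j - 0.6722k
q4 · q3 · q2 · q1 = 0.0958 - 0.7332i + 0.1747j - 0.6502k
0.0958 - 0.7332i + 0.1747j - 0.6502k


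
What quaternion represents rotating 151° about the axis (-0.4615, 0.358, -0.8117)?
0.2504 - 0.4468i + 0.3466j - 0.7858k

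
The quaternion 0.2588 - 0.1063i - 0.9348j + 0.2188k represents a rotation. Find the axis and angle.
axis = (-0.11, -0.9678, 0.2265), θ = 5π/6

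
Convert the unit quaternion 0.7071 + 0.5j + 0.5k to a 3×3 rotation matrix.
[[0, -0.7071, 0.7071], [0.7071, 0.5, 0.5], [-0.7071, 0.5, 0.5]]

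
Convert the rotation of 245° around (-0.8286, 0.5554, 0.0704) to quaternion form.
-0.5373 - 0.6988i + 0.4684j + 0.0594k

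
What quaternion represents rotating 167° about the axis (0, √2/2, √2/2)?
0.1132 + 0.7026j + 0.7026k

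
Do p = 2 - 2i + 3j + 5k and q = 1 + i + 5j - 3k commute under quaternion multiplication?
No: pq = 4 - 34i + 12j - 14k ≠ 4 + 34i + 14j + 12k = qp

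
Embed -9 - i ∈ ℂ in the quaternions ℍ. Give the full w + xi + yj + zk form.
-9 - i + 0j + 0k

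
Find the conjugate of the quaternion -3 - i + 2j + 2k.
-3 + i - 2j - 2k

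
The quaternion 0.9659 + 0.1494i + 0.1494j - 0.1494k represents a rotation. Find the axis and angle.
axis = (√3/3, √3/3, -√3/3), θ = π/6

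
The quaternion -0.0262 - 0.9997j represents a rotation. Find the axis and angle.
axis = (0, -1, 0), θ = 183°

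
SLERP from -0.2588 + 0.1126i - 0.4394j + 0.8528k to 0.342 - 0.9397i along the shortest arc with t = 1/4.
-0.3439 + 0.4214i - 0.3843j + 0.7459k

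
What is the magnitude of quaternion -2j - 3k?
√13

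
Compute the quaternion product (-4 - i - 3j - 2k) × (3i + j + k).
8 - 13i - 9j + 4k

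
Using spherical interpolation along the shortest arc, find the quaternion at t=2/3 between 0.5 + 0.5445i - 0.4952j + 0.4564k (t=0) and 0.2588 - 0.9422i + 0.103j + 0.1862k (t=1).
0.0102 + 0.9565i - 0.2876j + 0.0479k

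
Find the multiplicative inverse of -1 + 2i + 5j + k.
-0.0323 - 0.0645i - 0.1613j - 0.0323k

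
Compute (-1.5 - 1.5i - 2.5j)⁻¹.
-0.1395 + 0.1395i + 0.2326j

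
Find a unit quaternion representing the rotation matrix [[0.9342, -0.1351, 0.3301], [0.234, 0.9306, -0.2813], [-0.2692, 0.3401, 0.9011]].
0.9703 + 0.1601i + 0.1544j + 0.0951k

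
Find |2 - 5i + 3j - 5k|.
√63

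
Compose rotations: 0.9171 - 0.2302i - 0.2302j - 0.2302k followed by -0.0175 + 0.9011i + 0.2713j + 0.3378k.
0.3316 + 0.8457i + 0.3825j + 0.1688k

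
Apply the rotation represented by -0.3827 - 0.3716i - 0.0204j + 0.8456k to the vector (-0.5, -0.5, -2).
(1.11, 1.307, -1.249)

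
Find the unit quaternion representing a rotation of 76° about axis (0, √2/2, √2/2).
0.788 + 0.4353j + 0.4353k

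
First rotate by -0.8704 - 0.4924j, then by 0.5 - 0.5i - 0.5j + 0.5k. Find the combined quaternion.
-0.6814 + 0.6814i + 0.189j - 0.189k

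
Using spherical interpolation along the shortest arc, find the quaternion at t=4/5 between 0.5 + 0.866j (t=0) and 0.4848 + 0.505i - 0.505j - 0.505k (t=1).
-0.302 - 0.4588i + 0.6985j + 0.4588k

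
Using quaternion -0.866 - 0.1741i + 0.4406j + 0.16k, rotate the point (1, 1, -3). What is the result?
(3.141, 0.939, -0.503)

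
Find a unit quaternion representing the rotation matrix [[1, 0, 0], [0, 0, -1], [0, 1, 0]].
0.7071 + 0.7071i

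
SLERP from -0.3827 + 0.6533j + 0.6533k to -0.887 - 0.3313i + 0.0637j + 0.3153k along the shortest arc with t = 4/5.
-0.8393 - 0.2804i + 0.2053j + 0.4182k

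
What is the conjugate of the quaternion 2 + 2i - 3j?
2 - 2i + 3j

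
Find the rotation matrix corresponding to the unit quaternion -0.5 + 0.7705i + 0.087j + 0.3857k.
[[0.6873, 0.5198, 0.5074], [-0.2516, -0.4849, 0.8376], [0.6814, -0.7034, -0.2025]]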